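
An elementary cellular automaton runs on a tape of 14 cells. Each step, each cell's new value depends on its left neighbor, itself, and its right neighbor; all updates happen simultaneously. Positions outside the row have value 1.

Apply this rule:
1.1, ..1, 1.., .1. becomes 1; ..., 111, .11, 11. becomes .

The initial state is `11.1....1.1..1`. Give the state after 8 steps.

111...1......1

..111..111111.
11...11......1
..1.1..1....1.
111111111..111
.........11...
1.......1..1.1
.1.....111111.
111...1......1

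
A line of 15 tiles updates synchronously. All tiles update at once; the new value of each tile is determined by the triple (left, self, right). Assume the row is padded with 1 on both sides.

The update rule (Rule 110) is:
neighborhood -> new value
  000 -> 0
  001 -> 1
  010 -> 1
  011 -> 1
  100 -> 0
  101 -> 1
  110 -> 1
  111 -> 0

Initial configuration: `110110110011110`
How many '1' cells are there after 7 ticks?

8

011111110110011
110000011110110
010000110011111
110001110110000
010011011110001
110111110010011
011100010110110
count of 1: 8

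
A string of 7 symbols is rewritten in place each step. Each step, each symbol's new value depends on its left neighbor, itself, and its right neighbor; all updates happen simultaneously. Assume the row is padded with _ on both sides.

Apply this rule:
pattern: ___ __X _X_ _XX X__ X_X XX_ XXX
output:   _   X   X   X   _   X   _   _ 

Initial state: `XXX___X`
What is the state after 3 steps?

X____XX
X___XX_
X__XX__

X__XX__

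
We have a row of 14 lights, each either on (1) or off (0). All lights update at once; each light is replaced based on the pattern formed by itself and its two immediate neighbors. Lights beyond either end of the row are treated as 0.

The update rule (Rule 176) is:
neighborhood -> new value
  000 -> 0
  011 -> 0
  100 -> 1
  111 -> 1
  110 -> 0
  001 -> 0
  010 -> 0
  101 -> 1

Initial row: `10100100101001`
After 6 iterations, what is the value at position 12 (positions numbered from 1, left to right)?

01010010010100
00101001001010
00010100100101
00001010010010
00000101001001
00000010100100
position 12 holds 1

1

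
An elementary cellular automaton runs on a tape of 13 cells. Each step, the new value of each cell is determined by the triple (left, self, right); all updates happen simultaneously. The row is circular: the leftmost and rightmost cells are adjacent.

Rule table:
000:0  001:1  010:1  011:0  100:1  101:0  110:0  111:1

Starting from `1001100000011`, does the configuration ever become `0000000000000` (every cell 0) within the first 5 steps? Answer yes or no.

no

0110010000101
0001111001101
1010110110001
0010000001010
0111000011011
step 5 is 0111000011011, still not uniform 0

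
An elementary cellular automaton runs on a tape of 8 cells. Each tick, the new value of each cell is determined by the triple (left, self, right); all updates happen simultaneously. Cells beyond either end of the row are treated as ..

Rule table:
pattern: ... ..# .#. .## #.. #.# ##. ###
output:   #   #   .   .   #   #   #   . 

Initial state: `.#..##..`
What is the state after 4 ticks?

tick 1: #.##.###
tick 2: .#.##..#
tick 3: #.#.###.
tick 4: .#.#..##

.#.#..##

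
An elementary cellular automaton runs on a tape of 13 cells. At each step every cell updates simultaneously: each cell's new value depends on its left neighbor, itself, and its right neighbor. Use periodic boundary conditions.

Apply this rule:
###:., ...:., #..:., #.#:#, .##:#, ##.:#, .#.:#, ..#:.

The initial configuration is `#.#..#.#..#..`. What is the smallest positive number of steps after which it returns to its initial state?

2

step 1: ###..###..#..
step 2: #.#..#.#..#..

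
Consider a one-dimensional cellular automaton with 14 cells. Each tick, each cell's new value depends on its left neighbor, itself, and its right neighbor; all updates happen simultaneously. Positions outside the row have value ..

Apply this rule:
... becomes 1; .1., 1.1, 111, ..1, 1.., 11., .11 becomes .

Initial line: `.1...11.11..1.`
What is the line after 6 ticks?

11...111111111

...1..........
11...111111111
...1..........  (repeats tick 1; period 2)
tick 6: 11...111111111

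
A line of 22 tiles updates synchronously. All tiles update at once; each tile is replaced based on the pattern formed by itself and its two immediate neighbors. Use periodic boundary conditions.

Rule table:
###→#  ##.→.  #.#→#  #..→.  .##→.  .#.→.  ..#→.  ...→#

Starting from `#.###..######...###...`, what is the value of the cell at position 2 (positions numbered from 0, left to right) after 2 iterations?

iteration 1: .#.#....####..#..#..#.
iteration 2: ..#..##..##...........
position 2 holds #

#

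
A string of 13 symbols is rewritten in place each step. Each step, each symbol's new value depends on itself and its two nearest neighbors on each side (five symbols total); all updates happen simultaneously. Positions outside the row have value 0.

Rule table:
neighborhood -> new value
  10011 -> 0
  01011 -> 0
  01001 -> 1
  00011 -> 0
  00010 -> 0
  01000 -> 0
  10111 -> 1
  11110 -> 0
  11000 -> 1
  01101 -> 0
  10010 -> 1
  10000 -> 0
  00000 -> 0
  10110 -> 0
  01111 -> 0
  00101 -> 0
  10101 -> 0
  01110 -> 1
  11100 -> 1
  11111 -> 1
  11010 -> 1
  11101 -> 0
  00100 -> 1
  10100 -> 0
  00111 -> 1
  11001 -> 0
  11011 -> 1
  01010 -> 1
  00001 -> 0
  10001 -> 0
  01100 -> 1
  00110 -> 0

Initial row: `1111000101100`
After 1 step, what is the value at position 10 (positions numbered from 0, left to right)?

1

step 1: 1001100000110
position 10 holds 1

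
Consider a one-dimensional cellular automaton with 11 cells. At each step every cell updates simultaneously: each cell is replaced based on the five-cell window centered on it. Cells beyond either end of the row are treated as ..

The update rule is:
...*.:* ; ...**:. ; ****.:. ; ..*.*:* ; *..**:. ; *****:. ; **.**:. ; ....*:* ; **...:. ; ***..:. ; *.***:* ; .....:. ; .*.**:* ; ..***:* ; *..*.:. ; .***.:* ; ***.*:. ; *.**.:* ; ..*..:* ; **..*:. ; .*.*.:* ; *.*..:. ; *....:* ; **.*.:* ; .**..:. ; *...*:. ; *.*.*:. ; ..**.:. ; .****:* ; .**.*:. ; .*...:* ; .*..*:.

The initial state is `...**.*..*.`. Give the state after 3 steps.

**..**..*..

step 1: .*...*...**
step 2: ***.***....
step 3: **..**..*..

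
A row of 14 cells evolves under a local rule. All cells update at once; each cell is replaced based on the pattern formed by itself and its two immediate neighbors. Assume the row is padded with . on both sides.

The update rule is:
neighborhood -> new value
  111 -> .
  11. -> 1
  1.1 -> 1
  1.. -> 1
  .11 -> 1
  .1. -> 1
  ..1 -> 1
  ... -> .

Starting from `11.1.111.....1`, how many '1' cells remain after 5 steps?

111111.11...11
1....11111.111
11..11...111.1
1111111.11.111
1.....111111.1
count of 1: 8

8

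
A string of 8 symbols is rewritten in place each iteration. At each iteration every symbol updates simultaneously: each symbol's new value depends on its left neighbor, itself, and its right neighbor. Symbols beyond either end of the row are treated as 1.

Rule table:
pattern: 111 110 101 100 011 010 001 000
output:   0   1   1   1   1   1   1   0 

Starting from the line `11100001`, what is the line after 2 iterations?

11111110

00110011
11111110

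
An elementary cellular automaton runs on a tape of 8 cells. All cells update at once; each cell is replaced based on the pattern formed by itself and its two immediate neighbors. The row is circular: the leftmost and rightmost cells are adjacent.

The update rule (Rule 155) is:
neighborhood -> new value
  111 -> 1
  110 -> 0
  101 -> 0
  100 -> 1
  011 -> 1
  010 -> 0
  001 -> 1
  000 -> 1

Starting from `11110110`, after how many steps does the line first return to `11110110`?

8

11100100
11011011
10010011
01101111
01001110
10111101
00111001
11110110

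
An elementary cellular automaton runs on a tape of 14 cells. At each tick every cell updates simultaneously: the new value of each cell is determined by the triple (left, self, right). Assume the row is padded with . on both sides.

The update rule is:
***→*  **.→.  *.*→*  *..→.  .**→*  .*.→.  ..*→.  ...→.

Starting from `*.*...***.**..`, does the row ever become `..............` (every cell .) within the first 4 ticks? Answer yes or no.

.*....**.**...
......*.**....
.......**.....
.......*......
tick 4 is .......*......, still not uniform .

no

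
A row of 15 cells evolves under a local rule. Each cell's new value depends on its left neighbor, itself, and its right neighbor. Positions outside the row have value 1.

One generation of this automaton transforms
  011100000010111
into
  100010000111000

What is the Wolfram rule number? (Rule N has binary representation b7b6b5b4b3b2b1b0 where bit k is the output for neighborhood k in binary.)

54

position 2: 111 → 0  (bit 7 = 0)
position 3: 110 → 0  (bit 6 = 0)
position 0: 101 → 1  (bit 5 = 1)
position 4: 100 → 1  (bit 4 = 1)
position 1: 011 → 0  (bit 3 = 0)
position 10: 010 → 1  (bit 2 = 1)
position 9: 001 → 1  (bit 1 = 1)
position 5: 000 → 0  (bit 0 = 0)
bits b7..b0 = 00110110 = 54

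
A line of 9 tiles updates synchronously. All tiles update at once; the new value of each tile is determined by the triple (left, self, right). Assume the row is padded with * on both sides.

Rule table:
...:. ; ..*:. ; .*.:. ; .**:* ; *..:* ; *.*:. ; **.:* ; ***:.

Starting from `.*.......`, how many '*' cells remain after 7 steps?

..*......
*..*.....
**..*....
.**..*...
.***..*..
.*.**..*.
...***...
count of *: 3

3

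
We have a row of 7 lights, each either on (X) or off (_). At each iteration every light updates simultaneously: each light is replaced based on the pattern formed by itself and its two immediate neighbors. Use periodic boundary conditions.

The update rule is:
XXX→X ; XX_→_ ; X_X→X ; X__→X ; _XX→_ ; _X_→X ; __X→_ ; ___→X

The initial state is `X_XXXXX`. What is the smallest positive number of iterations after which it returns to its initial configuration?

28

iteration 1: _X_XXXX
iteration 2: XXX_XX_
iteration 3: _X_X__X
iteration 4: XXXXX_X
iteration 5: XXXX_X_
iteration 6: _XX_XXX
iteration 7: X__X_X_
iteration 8: XX_XXXX
iteration 9: X_X_XXX
iteration 10: _XXX_XX
iteration 11: X_X_X__
iteration 12: XXXXXX_
iteration 13: _XXXX_X
iteration 14: X_XX_XX
iteration 15: _X__X_X
iteration 16: XXX_XXX
iteration 17: XX_X_XX
iteration 18: X_XXX_X
iteration 19: _X_X_X_
iteration 20: _XXXXXX
iteration 21: X_XXXX_
iteration 22: XX_XX_X
iteration 23: X_X__X_
iteration 24: XXXX_XX
iteration 25: XXX_X_X
iteration 26: XX_XXX_
iteration 27: __X_X_X
iteration 28: X_XXXXX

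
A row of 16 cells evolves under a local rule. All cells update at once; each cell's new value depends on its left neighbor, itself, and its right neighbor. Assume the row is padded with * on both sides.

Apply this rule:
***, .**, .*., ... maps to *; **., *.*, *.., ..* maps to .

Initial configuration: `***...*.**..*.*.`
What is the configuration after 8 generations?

generation 1: **..*.*.*...*.*.
generation 2: *...*.*.*.*.*.*.
generation 3: ..*.*.*.*.*.*.*.
generation 4: ..*.*.*.*.*.*.*.  (fixed point — unchanged through generation 8)

..*.*.*.*.*.*.*.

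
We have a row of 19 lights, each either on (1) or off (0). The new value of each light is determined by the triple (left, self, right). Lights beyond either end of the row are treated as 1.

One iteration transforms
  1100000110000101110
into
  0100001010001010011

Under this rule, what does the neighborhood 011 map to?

0

At position 7 the neighborhood is 011; the next row has 0 there.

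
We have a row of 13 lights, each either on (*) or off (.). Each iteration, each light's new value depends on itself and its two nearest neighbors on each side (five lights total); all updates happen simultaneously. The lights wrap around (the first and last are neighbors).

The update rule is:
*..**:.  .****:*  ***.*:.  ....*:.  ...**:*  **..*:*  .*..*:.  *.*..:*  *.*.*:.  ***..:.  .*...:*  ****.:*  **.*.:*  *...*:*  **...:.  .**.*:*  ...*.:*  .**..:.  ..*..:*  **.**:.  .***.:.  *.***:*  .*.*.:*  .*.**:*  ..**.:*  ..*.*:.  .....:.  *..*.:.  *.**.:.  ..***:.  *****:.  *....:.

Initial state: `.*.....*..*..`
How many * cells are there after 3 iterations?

***...**..***
.*..***.*..*.
.*.....**..*.
count of *: 4

4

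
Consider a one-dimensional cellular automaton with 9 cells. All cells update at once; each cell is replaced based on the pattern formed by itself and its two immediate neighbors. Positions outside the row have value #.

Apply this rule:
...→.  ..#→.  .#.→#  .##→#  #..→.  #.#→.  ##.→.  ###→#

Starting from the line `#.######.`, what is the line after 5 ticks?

..#......

..#####..
..####...
..###....
..##.....
..#......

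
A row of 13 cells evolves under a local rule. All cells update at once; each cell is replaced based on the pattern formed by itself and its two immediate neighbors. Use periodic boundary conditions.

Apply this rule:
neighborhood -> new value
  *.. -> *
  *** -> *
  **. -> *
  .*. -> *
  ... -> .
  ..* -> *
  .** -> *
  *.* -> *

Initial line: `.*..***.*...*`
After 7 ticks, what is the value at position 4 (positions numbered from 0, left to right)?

*

**********.**
*************
*************  (fixed point — unchanged through tick 7)
position 4 holds *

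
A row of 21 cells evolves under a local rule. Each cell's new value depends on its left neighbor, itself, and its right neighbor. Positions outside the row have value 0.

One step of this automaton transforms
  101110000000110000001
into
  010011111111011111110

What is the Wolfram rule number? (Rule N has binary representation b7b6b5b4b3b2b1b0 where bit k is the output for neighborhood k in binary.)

position 3: 111 → 0  (bit 7 = 0)
position 4: 110 → 1  (bit 6 = 1)
position 1: 101 → 1  (bit 5 = 1)
position 5: 100 → 1  (bit 4 = 1)
position 2: 011 → 0  (bit 3 = 0)
position 0: 010 → 0  (bit 2 = 0)
position 11: 001 → 1  (bit 1 = 1)
position 6: 000 → 1  (bit 0 = 1)
bits b7..b0 = 01110011 = 115

115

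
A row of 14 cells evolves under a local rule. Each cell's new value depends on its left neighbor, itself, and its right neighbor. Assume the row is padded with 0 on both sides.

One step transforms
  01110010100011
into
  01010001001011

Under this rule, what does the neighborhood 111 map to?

At position 2 the neighborhood is 111; the next row has 0 there.

0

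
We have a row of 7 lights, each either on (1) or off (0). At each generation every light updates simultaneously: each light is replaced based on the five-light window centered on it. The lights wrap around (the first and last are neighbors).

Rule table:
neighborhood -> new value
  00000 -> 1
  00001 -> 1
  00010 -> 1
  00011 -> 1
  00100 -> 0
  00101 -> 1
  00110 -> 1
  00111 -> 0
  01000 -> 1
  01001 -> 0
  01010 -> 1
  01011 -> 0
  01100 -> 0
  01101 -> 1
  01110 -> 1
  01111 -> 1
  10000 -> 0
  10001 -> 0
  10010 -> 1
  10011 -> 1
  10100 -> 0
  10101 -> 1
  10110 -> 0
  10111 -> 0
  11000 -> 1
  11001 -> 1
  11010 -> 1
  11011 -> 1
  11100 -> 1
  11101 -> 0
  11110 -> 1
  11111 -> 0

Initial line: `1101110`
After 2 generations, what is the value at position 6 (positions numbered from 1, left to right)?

1

0110101
0011111
position 6 holds 1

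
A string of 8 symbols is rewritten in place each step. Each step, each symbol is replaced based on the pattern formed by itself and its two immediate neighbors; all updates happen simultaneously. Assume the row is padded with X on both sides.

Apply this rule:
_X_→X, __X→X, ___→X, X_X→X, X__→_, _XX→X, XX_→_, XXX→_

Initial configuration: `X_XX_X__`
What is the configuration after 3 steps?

__XX_XX_

_XX_XX_X
XX_XX_XX
__XX_XX_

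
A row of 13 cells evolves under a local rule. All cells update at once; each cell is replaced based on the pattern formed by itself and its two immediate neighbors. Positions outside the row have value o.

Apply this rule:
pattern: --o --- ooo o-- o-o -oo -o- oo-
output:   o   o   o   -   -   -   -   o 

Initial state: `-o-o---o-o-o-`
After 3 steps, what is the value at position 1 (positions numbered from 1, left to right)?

-

-----oo------
-oooo-o-ooooo
--ooo----oooo
position 1 holds -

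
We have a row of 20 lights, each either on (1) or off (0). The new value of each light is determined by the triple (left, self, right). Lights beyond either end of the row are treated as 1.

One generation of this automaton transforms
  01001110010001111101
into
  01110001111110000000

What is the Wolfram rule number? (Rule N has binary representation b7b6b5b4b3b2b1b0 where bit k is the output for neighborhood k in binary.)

23

position 5: 111 → 0  (bit 7 = 0)
position 6: 110 → 0  (bit 6 = 0)
position 0: 101 → 0  (bit 5 = 0)
position 2: 100 → 1  (bit 4 = 1)
position 4: 011 → 0  (bit 3 = 0)
position 1: 010 → 1  (bit 2 = 1)
position 3: 001 → 1  (bit 1 = 1)
position 11: 000 → 1  (bit 0 = 1)
bits b7..b0 = 00010111 = 23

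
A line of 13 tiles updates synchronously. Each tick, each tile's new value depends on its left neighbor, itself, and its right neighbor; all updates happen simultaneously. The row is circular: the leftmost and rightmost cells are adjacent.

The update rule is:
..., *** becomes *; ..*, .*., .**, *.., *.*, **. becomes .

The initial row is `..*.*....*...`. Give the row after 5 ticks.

*..*****..***

tick 1: *.....**...**
tick 2: ..***....*..*
tick 3: ...*..**.....
tick 4: **.......****
tick 5: *..*****..***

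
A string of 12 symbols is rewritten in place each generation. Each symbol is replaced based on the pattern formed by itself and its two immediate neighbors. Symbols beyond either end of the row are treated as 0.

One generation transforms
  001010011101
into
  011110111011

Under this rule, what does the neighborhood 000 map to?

0

At position 0 the neighborhood is 000; the next row has 0 there.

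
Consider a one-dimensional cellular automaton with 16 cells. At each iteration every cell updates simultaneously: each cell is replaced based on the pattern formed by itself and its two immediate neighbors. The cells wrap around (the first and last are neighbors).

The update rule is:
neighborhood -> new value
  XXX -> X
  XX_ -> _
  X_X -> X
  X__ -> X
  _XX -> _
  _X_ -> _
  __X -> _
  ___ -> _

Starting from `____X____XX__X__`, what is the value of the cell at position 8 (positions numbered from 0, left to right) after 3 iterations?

_

iteration 1: _____X_____X__X_
iteration 2: ______X_____X__X
iteration 3: X______X_____X__
position 8 holds _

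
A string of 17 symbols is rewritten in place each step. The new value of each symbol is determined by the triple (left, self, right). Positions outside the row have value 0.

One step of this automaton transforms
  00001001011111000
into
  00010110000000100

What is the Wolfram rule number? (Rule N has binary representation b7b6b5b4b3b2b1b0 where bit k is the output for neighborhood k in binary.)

18

position 10: 111 → 0  (bit 7 = 0)
position 13: 110 → 0  (bit 6 = 0)
position 8: 101 → 0  (bit 5 = 0)
position 5: 100 → 1  (bit 4 = 1)
position 9: 011 → 0  (bit 3 = 0)
position 4: 010 → 0  (bit 2 = 0)
position 3: 001 → 1  (bit 1 = 1)
position 0: 000 → 0  (bit 0 = 0)
bits b7..b0 = 00010010 = 18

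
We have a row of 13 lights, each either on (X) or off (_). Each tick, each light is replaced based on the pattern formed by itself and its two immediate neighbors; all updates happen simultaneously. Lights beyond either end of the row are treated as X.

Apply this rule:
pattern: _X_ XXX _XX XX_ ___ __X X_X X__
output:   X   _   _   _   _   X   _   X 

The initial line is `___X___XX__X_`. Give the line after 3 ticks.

X____X___X__X

X_XXX_X__XXX_
______XXX____
X____X___X__X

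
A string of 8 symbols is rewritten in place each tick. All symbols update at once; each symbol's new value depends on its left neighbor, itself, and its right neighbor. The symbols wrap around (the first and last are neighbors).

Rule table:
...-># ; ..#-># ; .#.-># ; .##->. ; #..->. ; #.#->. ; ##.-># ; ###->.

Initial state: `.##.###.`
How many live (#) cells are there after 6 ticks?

5

#.#...#.
#.#.###.
#.#...#.  (repeats tick 1; period 2)
tick 6: #.#.###.
count of #: 5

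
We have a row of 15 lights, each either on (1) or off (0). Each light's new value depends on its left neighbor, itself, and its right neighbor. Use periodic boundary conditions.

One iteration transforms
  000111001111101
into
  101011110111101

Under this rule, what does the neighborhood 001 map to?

1

At position 2 the neighborhood is 001; the next row has 1 there.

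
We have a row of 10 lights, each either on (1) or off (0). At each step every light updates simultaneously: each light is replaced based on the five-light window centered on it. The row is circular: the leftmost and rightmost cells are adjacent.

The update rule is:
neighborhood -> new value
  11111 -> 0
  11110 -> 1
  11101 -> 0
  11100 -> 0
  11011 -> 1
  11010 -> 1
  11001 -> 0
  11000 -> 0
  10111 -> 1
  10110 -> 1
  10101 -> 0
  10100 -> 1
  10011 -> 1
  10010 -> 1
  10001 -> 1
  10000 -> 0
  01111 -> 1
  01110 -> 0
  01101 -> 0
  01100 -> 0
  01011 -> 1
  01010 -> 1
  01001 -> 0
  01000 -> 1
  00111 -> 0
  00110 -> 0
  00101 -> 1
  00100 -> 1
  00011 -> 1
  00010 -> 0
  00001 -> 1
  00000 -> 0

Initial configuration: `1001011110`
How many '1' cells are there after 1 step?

8

1011111101
count of 1: 8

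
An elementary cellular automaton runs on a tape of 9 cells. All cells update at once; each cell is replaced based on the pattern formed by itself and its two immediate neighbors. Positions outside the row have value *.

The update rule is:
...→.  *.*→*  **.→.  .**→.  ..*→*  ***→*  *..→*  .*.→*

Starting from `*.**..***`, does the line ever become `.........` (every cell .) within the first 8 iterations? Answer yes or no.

no

.*..**.**
****..*.*
***.****.
**.*.**.*
*.***..*.
.*.*.****
*****.***
****.*.**
iteration 8 is ****.*.**, still not uniform .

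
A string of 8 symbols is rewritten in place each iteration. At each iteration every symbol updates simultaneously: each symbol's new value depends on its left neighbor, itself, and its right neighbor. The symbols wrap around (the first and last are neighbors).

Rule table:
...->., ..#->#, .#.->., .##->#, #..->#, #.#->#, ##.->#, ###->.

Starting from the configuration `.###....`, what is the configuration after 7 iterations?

##.##...
######.#
.....###
#...##.#
##.#####
.###....  (repeats iteration 0; period 6)
iteration 7: ##.##...

##.##...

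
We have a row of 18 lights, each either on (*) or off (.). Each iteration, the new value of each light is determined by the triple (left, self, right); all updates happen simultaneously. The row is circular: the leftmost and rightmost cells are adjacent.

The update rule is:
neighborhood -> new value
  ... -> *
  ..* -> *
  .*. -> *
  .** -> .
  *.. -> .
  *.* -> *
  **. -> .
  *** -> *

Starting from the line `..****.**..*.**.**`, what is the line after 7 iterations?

*.**..**.*..*.**.*

.*.**.*...***..*..
***..**.**.*..**.*
**..*..*..**.*..*.
...**.**.*..**.***
.**..*..**.*..*.*.
*...**.*..**.****.
*.**..**.*..*.**.*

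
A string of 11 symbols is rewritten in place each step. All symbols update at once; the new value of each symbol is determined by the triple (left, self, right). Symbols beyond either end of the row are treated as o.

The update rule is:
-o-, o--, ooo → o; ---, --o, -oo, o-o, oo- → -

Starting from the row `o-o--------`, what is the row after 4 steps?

--oo-------
o---o------
-o--oo-----
-oo---o----

-oo---o----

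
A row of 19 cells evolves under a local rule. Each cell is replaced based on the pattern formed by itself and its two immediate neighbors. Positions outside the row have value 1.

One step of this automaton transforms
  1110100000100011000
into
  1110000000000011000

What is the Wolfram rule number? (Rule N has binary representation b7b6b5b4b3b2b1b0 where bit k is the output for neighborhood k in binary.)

200

position 0: 111 → 1  (bit 7 = 1)
position 2: 110 → 1  (bit 6 = 1)
position 3: 101 → 0  (bit 5 = 0)
position 5: 100 → 0  (bit 4 = 0)
position 14: 011 → 1  (bit 3 = 1)
position 4: 010 → 0  (bit 2 = 0)
position 9: 001 → 0  (bit 1 = 0)
position 6: 000 → 0  (bit 0 = 0)
bits b7..b0 = 11001000 = 200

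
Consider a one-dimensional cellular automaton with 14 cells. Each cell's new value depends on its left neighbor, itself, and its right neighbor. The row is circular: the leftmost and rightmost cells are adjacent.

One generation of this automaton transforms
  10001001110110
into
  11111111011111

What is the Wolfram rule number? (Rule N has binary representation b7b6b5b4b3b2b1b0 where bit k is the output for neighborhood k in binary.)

127

position 8: 111 → 0  (bit 7 = 0)
position 9: 110 → 1  (bit 6 = 1)
position 10: 101 → 1  (bit 5 = 1)
position 1: 100 → 1  (bit 4 = 1)
position 7: 011 → 1  (bit 3 = 1)
position 0: 010 → 1  (bit 2 = 1)
position 3: 001 → 1  (bit 1 = 1)
position 2: 000 → 1  (bit 0 = 1)
bits b7..b0 = 01111111 = 127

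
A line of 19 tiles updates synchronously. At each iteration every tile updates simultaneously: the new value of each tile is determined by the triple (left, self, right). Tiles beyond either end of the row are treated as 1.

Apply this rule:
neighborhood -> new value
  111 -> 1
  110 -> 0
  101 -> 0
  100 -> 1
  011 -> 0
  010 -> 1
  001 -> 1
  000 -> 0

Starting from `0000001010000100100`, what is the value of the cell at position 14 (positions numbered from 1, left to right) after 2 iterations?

1

1000011011001111111
0100100000110111111
position 14 holds 1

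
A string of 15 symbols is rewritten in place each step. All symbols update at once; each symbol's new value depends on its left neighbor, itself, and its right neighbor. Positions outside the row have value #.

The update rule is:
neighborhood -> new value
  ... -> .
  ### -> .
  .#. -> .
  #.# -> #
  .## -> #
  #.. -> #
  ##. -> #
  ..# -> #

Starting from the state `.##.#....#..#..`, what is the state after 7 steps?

step 1: ####.#..#.##.##
step 2: ...##.##.#####.
step 3: #.########...##
step 4: ###......##.##.
step 5: ..##....#######
step 6: #####..##......
step 7: ....######....#

....######....#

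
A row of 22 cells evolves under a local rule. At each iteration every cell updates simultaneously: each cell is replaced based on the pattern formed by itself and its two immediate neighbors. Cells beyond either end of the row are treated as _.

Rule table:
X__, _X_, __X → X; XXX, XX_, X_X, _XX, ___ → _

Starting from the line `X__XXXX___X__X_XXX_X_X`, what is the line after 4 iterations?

XXX____X_XXXXX_____X_X
___X__XX______X___XX_X
__XXXX__X____XXX_X___X
_X____XXXX__X____XX_XX

_X____XXXX__X____XX_XX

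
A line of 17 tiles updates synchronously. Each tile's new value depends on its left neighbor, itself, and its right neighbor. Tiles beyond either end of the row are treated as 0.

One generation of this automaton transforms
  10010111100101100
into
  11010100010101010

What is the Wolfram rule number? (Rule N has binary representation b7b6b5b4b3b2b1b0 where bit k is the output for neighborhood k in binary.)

28

position 6: 111 → 0  (bit 7 = 0)
position 8: 110 → 0  (bit 6 = 0)
position 4: 101 → 0  (bit 5 = 0)
position 1: 100 → 1  (bit 4 = 1)
position 5: 011 → 1  (bit 3 = 1)
position 0: 010 → 1  (bit 2 = 1)
position 2: 001 → 0  (bit 1 = 0)
position 16: 000 → 0  (bit 0 = 0)
bits b7..b0 = 00011100 = 28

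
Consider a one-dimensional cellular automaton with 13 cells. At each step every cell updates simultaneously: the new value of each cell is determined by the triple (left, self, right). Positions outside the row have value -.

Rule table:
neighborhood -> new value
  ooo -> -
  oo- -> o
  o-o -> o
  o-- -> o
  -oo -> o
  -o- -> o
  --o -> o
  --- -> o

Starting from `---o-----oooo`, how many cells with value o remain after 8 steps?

oooooooooo--o
o--------oooo
oooooooooo--o  (repeats step 1; period 2)
step 8: o--------oooo
count of o: 5

5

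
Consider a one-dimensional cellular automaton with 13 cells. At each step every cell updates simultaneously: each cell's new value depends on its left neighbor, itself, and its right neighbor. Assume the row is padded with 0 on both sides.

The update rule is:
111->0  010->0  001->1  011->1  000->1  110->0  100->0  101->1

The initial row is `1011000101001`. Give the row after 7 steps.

0010010010010

0110011010010
1100110100100
1001101001001
0011010010010
1110100100100
1001001001001
0010010010010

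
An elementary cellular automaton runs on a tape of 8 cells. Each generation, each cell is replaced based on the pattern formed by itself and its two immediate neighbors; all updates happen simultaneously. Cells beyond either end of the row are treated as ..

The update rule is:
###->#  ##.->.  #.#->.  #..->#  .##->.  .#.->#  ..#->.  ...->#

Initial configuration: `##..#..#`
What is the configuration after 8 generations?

generation 1: ..#.##.#
generation 2: #.#....#
generation 3: #.####.#
generation 4: #..##..#
generation 5: ##...#.#
generation 6: ..##.#.#
generation 7: #....#.#
generation 8: ####.#.#

####.#.#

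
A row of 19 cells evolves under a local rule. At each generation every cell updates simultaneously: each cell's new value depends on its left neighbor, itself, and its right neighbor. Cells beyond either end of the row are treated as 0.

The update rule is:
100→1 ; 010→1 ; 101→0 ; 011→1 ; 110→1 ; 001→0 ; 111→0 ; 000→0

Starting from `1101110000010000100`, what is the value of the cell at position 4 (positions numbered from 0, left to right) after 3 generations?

0

1101011000011000110
1101011100011100111
1101010110010110101
position 4 holds 0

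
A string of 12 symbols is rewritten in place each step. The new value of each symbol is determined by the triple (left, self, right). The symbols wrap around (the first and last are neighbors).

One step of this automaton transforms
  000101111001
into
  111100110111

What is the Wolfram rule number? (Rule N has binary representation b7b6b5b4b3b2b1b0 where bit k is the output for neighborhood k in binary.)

151

position 6: 111 → 1  (bit 7 = 1)
position 8: 110 → 0  (bit 6 = 0)
position 4: 101 → 0  (bit 5 = 0)
position 0: 100 → 1  (bit 4 = 1)
position 5: 011 → 0  (bit 3 = 0)
position 3: 010 → 1  (bit 2 = 1)
position 2: 001 → 1  (bit 1 = 1)
position 1: 000 → 1  (bit 0 = 1)
bits b7..b0 = 10010111 = 151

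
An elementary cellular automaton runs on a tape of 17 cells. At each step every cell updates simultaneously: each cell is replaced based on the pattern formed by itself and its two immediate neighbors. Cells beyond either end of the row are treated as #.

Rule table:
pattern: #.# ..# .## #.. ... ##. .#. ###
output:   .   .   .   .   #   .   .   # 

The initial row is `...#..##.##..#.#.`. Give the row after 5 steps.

.###..#######..#.

.#...............
...#############.
.#..###########..
.....#########...
.###..#######..#.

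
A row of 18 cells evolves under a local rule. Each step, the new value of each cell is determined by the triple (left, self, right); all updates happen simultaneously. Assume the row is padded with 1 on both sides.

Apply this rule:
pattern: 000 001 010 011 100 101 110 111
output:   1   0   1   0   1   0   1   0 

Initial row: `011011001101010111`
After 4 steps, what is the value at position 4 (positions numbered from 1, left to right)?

001001100101010000
101100110101011110
100110010101000010
110011010101111010
position 4 holds 0

0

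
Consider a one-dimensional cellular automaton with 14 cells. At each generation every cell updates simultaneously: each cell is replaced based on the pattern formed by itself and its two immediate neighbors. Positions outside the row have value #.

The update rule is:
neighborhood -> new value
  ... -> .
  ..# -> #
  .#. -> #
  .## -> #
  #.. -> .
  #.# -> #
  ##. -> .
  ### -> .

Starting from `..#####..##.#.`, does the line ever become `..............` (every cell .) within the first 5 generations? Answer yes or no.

no

.##.....##.###
##.....##.##..
......##.##..#
.....##.##..##
....##.##..##.
generation 5 is ....##.##..##., still not uniform .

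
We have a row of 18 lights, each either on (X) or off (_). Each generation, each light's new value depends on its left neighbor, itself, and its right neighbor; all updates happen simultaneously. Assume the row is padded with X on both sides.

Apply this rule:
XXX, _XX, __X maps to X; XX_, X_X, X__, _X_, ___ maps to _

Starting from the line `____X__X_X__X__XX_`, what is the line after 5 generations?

__X____X__XX__XXXX

___X__X____X__XX__
__X__X____X__XX__X
_X__X____X__XX__XX
___X____X__XX__XXX
__X____X__XX__XXXX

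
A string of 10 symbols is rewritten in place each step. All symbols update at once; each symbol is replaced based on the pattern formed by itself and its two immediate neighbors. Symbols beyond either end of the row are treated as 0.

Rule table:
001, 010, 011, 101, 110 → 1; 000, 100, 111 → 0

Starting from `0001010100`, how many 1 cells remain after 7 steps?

4

step 1: 0011111100
step 2: 0110000100
step 3: 1110001100
step 4: 1010011100
step 5: 1110110100
step 6: 1011111100
step 7: 1110000100
count of 1: 4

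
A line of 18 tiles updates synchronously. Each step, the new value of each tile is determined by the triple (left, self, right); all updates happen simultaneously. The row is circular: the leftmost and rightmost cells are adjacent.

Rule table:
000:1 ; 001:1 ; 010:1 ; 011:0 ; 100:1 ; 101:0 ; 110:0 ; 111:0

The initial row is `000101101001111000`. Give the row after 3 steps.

111100001110000111

111100001110000111
000011110001111000
111100001110000111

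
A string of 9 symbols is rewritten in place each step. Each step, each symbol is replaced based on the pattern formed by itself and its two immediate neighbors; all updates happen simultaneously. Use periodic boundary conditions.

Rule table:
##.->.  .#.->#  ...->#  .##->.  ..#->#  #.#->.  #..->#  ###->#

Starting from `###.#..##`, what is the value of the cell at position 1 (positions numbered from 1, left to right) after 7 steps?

##..###.#
#.##.#...
#....####
.####.###
..##...#.
##..#####
#.##.####
position 1 holds #

#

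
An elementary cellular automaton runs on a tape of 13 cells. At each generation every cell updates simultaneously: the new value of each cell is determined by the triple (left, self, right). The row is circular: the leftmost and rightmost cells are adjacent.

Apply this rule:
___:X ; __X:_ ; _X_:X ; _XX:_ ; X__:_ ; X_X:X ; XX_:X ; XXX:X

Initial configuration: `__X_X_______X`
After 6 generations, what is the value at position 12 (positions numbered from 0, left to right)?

generation 1: __XXX_XXXXX_X
generation 2: ___XXX_XXXXXX
generation 3: _X__XXX_XXXXX
generation 4: XX___XXX_XXXX
generation 5: XX_X__XXX_XXX
generation 6: XXXX___XXX_XX
position 12 holds X

X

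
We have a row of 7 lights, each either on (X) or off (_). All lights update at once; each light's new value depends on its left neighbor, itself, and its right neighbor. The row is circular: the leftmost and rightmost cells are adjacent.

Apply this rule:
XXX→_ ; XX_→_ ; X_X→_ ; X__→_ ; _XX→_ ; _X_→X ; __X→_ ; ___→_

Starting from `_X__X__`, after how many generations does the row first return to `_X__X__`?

1

_X__X__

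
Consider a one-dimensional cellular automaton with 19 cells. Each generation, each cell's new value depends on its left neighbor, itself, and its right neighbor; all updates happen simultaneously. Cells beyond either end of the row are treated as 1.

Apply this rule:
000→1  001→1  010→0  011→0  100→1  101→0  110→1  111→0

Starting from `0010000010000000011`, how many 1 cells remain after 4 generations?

7

1101111101111111100
0100000100000000111
0011111011111111000
1100001000000001111
count of 1: 7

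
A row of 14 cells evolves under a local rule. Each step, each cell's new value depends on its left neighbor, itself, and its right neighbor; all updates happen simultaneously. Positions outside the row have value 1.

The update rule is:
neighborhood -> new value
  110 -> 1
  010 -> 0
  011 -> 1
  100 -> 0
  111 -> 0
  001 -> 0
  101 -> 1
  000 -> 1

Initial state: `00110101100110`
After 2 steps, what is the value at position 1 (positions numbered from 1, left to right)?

0

step 1: 00111011100111
step 2: 00101110100100
position 1 holds 0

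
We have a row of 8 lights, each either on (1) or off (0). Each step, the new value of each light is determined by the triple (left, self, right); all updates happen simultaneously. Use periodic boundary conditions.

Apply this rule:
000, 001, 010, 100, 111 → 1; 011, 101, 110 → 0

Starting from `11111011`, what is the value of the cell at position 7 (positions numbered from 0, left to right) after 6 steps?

step 1: 11110001
step 2: 11101110
step 3: 01000100
step 4: 11111111
step 5: 11111111  (fixed point — unchanged through step 6)
position 7 holds 1

1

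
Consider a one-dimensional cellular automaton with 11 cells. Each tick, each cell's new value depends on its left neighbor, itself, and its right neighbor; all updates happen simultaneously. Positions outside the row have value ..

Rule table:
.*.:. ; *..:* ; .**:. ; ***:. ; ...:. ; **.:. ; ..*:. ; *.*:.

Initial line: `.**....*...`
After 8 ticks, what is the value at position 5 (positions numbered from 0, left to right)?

.

...*....*..
....*....*.
.....*....*
......*....
.......*...
........*..
.........*.
..........*
position 5 holds .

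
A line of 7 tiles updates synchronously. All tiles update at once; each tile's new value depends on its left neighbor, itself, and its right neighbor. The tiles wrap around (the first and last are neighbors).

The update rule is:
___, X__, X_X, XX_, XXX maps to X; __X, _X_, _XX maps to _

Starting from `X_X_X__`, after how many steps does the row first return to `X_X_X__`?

step 1: _X_X_X_
step 2: __X_X_X
step 3: X__X_X_
step 4: _X__X_X
step 5: X_X__X_
step 6: _X_X__X
step 7: X_X_X__

7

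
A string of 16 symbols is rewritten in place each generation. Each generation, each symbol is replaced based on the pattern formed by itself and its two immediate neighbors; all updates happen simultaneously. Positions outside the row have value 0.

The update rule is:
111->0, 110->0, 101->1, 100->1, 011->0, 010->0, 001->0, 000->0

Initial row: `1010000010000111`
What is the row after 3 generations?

0001010000010000

0101000001000000
0010100000100000
0001010000010000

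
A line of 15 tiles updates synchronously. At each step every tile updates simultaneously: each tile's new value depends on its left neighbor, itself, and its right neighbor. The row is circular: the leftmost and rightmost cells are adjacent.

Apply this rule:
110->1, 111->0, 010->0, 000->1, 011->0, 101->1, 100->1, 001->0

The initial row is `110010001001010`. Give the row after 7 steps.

011001100100101
101100110010010
010110011001001
101011001100100
010101100110010
001010110011001
100101011001100

100101011001100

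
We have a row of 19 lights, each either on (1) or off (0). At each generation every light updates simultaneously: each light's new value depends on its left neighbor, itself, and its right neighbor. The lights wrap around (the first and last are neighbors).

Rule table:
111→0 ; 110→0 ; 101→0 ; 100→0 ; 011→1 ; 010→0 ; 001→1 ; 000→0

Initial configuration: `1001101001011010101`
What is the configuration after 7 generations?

0011000010010000001
0110000100100000010
1100001001000000100
1000010010000001001
0000100100000010011
0001001000000100110
0010010000001001100

0010010000001001100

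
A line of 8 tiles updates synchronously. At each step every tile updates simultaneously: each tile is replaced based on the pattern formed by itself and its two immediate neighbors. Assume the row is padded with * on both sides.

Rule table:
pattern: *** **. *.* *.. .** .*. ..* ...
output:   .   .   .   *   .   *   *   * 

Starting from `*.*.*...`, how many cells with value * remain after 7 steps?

5

..*.****
***.....
...*****
***.....  (repeats step 2; period 2)
step 7: ...*****
count of *: 5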